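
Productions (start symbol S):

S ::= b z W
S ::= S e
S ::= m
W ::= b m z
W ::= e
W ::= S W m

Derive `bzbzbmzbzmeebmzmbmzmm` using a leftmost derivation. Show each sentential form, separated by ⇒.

S ⇒ bzW ⇒ bzSWm ⇒ bzbzWWm ⇒ bzbzbmzWm ⇒ bzbzbmzSWmm ⇒ bzbzbmzbzWWmm ⇒ bzbzbmzbzSWmWmm ⇒ bzbzbmzbzSeWmWmm ⇒ bzbzbmzbzSeeWmWmm ⇒ bzbzbmzbzmeeWmWmm ⇒ bzbzbmzbzmeebmzmWmm ⇒ bzbzbmzbzmeebmzmbmzmm

S ⇒ bzW   [S ::= b z W]
bzW ⇒ bzSWm   [W ::= S W m]
bzSWm ⇒ bzbzWWm   [S ::= b z W]
bzbzWWm ⇒ bzbzbmzWm   [W ::= b m z]
bzbzbmzWm ⇒ bzbzbmzSWmm   [W ::= S W m]
bzbzbmzSWmm ⇒ bzbzbmzbzWWmm   [S ::= b z W]
bzbzbmzbzWWmm ⇒ bzbzbmzbzSWmWmm   [W ::= S W m]
bzbzbmzbzSWmWmm ⇒ bzbzbmzbzSeWmWmm   [S ::= S e]
bzbzbmzbzSeWmWmm ⇒ bzbzbmzbzSeeWmWmm   [S ::= S e]
bzbzbmzbzSeeWmWmm ⇒ bzbzbmzbzmeeWmWmm   [S ::= m]
bzbzbmzbzmeeWmWmm ⇒ bzbzbmzbzmeebmzmWmm   [W ::= b m z]
bzbzbmzbzmeebmzmWmm ⇒ bzbzbmzbzmeebmzmbmzmm   [W ::= b m z]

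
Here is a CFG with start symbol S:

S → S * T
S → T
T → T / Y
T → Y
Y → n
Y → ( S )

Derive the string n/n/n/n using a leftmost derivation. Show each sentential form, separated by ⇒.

S ⇒ T ⇒ T/Y ⇒ T/Y/Y ⇒ T/Y/Y/Y ⇒ Y/Y/Y/Y ⇒ n/Y/Y/Y ⇒ n/n/Y/Y ⇒ n/n/n/Y ⇒ n/n/n/n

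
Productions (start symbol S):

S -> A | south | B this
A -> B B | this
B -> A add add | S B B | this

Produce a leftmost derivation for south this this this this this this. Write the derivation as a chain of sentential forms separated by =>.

S => B this => S B B this => south B B this => south S B B B this => south B this B B B this => south this this B B B this => south this this this B B this => south this this this this B this => south this this this this this this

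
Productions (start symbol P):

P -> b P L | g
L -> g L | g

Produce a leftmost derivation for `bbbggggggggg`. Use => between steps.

P => bPL => bbPLL => bbbPLLL => bbbgLLL => bbbggLLL => bbbgggLLL => bbbggggLL => bbbgggggLL => bbbggggggLL => bbbgggggggLL => bbbggggggggL => bbbggggggggg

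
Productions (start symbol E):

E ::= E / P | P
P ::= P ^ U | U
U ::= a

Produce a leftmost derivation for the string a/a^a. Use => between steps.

E => E/P => P/P => U/P => a/P => a/P^U => a/U^U => a/a^U => a/a^a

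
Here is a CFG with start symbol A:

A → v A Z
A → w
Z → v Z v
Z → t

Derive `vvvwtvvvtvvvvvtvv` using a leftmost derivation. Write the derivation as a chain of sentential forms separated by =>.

A => vAZ => vvAZZ => vvvAZZZ => vvvwZZZ => vvvwtZZ => vvvwtvZvZ => vvvwtvvZvvZ => vvvwtvvvZvvvZ => vvvwtvvvtvvvZ => vvvwtvvvtvvvvZv => vvvwtvvvtvvvvvZvv => vvvwtvvvtvvvvvtvv

A => vAZ   [A → v A Z]
vAZ => vvAZZ   [A → v A Z]
vvAZZ => vvvAZZZ   [A → v A Z]
vvvAZZZ => vvvwZZZ   [A → w]
vvvwZZZ => vvvwtZZ   [Z → t]
vvvwtZZ => vvvwtvZvZ   [Z → v Z v]
vvvwtvZvZ => vvvwtvvZvvZ   [Z → v Z v]
vvvwtvvZvvZ => vvvwtvvvZvvvZ   [Z → v Z v]
vvvwtvvvZvvvZ => vvvwtvvvtvvvZ   [Z → t]
vvvwtvvvtvvvZ => vvvwtvvvtvvvvZv   [Z → v Z v]
vvvwtvvvtvvvvZv => vvvwtvvvtvvvvvZvv   [Z → v Z v]
vvvwtvvvtvvvvvZvv => vvvwtvvvtvvvvvtvv   [Z → t]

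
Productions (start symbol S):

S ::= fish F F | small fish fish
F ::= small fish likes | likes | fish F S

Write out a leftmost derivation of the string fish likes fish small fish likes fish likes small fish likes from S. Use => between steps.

S => fish F F => fish likes F => fish likes fish F S => fish likes fish small fish likes S => fish likes fish small fish likes fish F F => fish likes fish small fish likes fish likes F => fish likes fish small fish likes fish likes small fish likes

S => fish F F   [S ::= fish F F]
fish F F => fish likes F   [F ::= likes]
fish likes F => fish likes fish F S   [F ::= fish F S]
fish likes fish F S => fish likes fish small fish likes S   [F ::= small fish likes]
fish likes fish small fish likes S => fish likes fish small fish likes fish F F   [S ::= fish F F]
fish likes fish small fish likes fish F F => fish likes fish small fish likes fish likes F   [F ::= likes]
fish likes fish small fish likes fish likes F => fish likes fish small fish likes fish likes small fish likes   [F ::= small fish likes]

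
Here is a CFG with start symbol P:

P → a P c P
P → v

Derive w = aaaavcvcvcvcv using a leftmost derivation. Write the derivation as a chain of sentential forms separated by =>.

P => aPcP => aaPcPcP => aaaPcPcPcP => aaaaPcPcPcPcP => aaaavcPcPcPcP => aaaavcvcPcPcP => aaaavcvcvcPcP => aaaavcvcvcvcP => aaaavcvcvcvcv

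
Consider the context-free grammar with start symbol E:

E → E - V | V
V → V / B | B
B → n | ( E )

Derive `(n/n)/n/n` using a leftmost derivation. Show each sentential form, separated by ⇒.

E ⇒ V ⇒ V/B ⇒ V/B/B ⇒ B/B/B ⇒ (E)/B/B ⇒ (V)/B/B ⇒ (V/B)/B/B ⇒ (B/B)/B/B ⇒ (n/B)/B/B ⇒ (n/n)/B/B ⇒ (n/n)/n/B ⇒ (n/n)/n/n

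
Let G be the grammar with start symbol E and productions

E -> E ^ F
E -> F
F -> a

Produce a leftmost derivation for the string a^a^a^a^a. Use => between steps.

E=>E^F=>E^F^F=>E^F^F^F=>E^F^F^F^F=>F^F^F^F^F=>a^F^F^F^F=>a^a^F^F^F=>a^a^a^F^F=>a^a^a^a^F=>a^a^a^a^a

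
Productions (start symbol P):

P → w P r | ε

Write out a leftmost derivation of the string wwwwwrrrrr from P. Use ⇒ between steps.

P ⇒ wPr ⇒ wwPrr ⇒ wwwPrrr ⇒ wwwwPrrrr ⇒ wwwwwPrrrrr ⇒ wwwwwrrrrr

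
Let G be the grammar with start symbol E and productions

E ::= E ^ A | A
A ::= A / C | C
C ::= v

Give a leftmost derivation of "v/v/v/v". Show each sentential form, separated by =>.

E => A   [E ::= A]
A => A/C   [A ::= A / C]
A/C => A/C/C   [A ::= A / C]
A/C/C => A/C/C/C   [A ::= A / C]
A/C/C/C => C/C/C/C   [A ::= C]
C/C/C/C => v/C/C/C   [C ::= v]
v/C/C/C => v/v/C/C   [C ::= v]
v/v/C/C => v/v/v/C   [C ::= v]
v/v/v/C => v/v/v/v   [C ::= v]

E => A => A/C => A/C/C => A/C/C/C => C/C/C/C => v/C/C/C => v/v/C/C => v/v/v/C => v/v/v/v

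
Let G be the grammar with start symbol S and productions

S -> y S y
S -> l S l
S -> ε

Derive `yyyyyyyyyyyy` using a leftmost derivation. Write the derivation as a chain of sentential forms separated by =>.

S => ySy => yySyy => yyySyyy => yyyySyyyy => yyyyySyyyyy => yyyyyySyyyyyy => yyyyyyyyyyyy

S => ySy   [S -> y S y]
ySy => yySyy   [S -> y S y]
yySyy => yyySyyy   [S -> y S y]
yyySyyy => yyyySyyyy   [S -> y S y]
yyyySyyyy => yyyyySyyyyy   [S -> y S y]
yyyyySyyyyy => yyyyyySyyyyyy   [S -> y S y]
yyyyyySyyyyyy => yyyyyyyyyyyy   [S -> ε]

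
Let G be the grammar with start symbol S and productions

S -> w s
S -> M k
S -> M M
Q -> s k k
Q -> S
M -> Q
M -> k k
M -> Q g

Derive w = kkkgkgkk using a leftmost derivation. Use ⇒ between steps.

S ⇒ MM   [S -> M M]
MM ⇒ QgM   [M -> Q g]
QgM ⇒ SgM   [Q -> S]
SgM ⇒ MkgM   [S -> M k]
MkgM ⇒ QgkgM   [M -> Q g]
QgkgM ⇒ SgkgM   [Q -> S]
SgkgM ⇒ MkgkgM   [S -> M k]
MkgkgM ⇒ kkkgkgM   [M -> k k]
kkkgkgM ⇒ kkkgkgkk   [M -> k k]

S ⇒ MM ⇒ QgM ⇒ SgM ⇒ MkgM ⇒ QgkgM ⇒ SgkgM ⇒ MkgkgM ⇒ kkkgkgM ⇒ kkkgkgkk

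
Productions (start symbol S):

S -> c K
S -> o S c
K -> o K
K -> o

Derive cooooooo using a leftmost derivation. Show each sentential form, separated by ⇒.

S ⇒ cK ⇒ coK ⇒ cooK ⇒ coooK ⇒ cooooK ⇒ coooooK ⇒ cooooooK ⇒ cooooooo

S ⇒ cK   [S -> c K]
cK ⇒ coK   [K -> o K]
coK ⇒ cooK   [K -> o K]
cooK ⇒ coooK   [K -> o K]
coooK ⇒ cooooK   [K -> o K]
cooooK ⇒ coooooK   [K -> o K]
coooooK ⇒ cooooooK   [K -> o K]
cooooooK ⇒ cooooooo   [K -> o]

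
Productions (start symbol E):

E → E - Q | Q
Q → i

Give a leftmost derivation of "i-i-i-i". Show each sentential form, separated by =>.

E => E-Q   [E → E - Q]
E-Q => E-Q-Q   [E → E - Q]
E-Q-Q => E-Q-Q-Q   [E → E - Q]
E-Q-Q-Q => Q-Q-Q-Q   [E → Q]
Q-Q-Q-Q => i-Q-Q-Q   [Q → i]
i-Q-Q-Q => i-i-Q-Q   [Q → i]
i-i-Q-Q => i-i-i-Q   [Q → i]
i-i-i-Q => i-i-i-i   [Q → i]

E => E-Q => E-Q-Q => E-Q-Q-Q => Q-Q-Q-Q => i-Q-Q-Q => i-i-Q-Q => i-i-i-Q => i-i-i-i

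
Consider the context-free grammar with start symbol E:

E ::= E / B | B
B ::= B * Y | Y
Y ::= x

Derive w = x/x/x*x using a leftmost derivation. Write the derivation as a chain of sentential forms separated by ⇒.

E ⇒ E/B ⇒ E/B/B ⇒ B/B/B ⇒ Y/B/B ⇒ x/B/B ⇒ x/Y/B ⇒ x/x/B ⇒ x/x/B*Y ⇒ x/x/Y*Y ⇒ x/x/x*Y ⇒ x/x/x*x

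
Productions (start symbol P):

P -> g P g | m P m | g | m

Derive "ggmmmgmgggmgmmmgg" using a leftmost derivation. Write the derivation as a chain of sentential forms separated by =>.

P=>gPg=>ggPgg=>ggmPmgg=>ggmmPmmgg=>ggmmmPmmmgg=>ggmmmgPgmmmgg=>ggmmmgmPmgmmmgg=>ggmmmgmgPgmgmmmgg=>ggmmmgmgggmgmmmgg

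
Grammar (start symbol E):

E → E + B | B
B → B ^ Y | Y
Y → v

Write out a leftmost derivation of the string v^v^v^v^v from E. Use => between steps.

E => B   [E → B]
B => B^Y   [B → B ^ Y]
B^Y => B^Y^Y   [B → B ^ Y]
B^Y^Y => B^Y^Y^Y   [B → B ^ Y]
B^Y^Y^Y => B^Y^Y^Y^Y   [B → B ^ Y]
B^Y^Y^Y^Y => Y^Y^Y^Y^Y   [B → Y]
Y^Y^Y^Y^Y => v^Y^Y^Y^Y   [Y → v]
v^Y^Y^Y^Y => v^v^Y^Y^Y   [Y → v]
v^v^Y^Y^Y => v^v^v^Y^Y   [Y → v]
v^v^v^Y^Y => v^v^v^v^Y   [Y → v]
v^v^v^v^Y => v^v^v^v^v   [Y → v]

E=>B=>B^Y=>B^Y^Y=>B^Y^Y^Y=>B^Y^Y^Y^Y=>Y^Y^Y^Y^Y=>v^Y^Y^Y^Y=>v^v^Y^Y^Y=>v^v^v^Y^Y=>v^v^v^v^Y=>v^v^v^v^v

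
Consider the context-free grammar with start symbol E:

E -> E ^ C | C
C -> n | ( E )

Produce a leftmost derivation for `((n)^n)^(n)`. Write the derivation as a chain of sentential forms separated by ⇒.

E⇒E^C⇒C^C⇒(E)^C⇒(E^C)^C⇒(C^C)^C⇒((E)^C)^C⇒((C)^C)^C⇒((n)^C)^C⇒((n)^n)^C⇒((n)^n)^(E)⇒((n)^n)^(C)⇒((n)^n)^(n)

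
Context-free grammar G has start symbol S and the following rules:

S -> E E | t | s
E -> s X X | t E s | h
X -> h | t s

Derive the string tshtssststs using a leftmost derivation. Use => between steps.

S => EE   [S -> E E]
EE => tEsE   [E -> t E s]
tEsE => tsXXsE   [E -> s X X]
tsXXsE => tshXsE   [X -> h]
tshXsE => tshtssE   [X -> t s]
tshtssE => tshtsssXX   [E -> s X X]
tshtsssXX => tshtssstsX   [X -> t s]
tshtssstsX => tshtssststs   [X -> t s]

S => EE => tEsE => tsXXsE => tshXsE => tshtssE => tshtsssXX => tshtssstsX => tshtssststs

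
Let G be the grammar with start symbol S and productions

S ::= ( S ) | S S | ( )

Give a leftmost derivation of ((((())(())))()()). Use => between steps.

S => (S)   [S ::= ( S )]
(S) => (SS)   [S ::= S S]
(SS) => (SSS)   [S ::= S S]
(SSS) => ((S)SS)   [S ::= ( S )]
((S)SS) => (((S))SS)   [S ::= ( S )]
(((S))SS) => (((SS))SS)   [S ::= S S]
(((SS))SS) => ((((S)S))SS)   [S ::= ( S )]
((((S)S))SS) => ((((())S))SS)   [S ::= ( )]
((((())S))SS) => ((((())(S)))SS)   [S ::= ( S )]
((((())(S)))SS) => ((((())(())))SS)   [S ::= ( )]
((((())(())))SS) => ((((())(())))()S)   [S ::= ( )]
((((())(())))()S) => ((((())(())))()())   [S ::= ( )]

S => (S) => (SS) => (SSS) => ((S)SS) => (((S))SS) => (((SS))SS) => ((((S)S))SS) => ((((())S))SS) => ((((())(S)))SS) => ((((())(())))SS) => ((((())(())))()S) => ((((())(())))()())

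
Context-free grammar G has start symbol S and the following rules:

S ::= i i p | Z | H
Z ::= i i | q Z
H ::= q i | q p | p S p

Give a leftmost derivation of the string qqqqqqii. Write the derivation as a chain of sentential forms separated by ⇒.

S ⇒ Z ⇒ qZ ⇒ qqZ ⇒ qqqZ ⇒ qqqqZ ⇒ qqqqqZ ⇒ qqqqqqZ ⇒ qqqqqqii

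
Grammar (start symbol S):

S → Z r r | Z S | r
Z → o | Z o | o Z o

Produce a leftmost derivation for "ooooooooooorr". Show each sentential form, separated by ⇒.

S ⇒ ZS   [S → Z S]
ZS ⇒ oZoS   [Z → o Z o]
oZoS ⇒ oooS   [Z → o]
oooS ⇒ oooZS   [S → Z S]
oooZS ⇒ ooooS   [Z → o]
ooooS ⇒ ooooZrr   [S → Z r r]
ooooZrr ⇒ oooooZorr   [Z → o Z o]
oooooZorr ⇒ oooooZoorr   [Z → Z o]
oooooZoorr ⇒ oooooZooorr   [Z → Z o]
oooooZooorr ⇒ oooooZoooorr   [Z → Z o]
oooooZoooorr ⇒ oooooZooooorr   [Z → Z o]
oooooZooooorr ⇒ ooooooooooorr   [Z → o]

S⇒ZS⇒oZoS⇒oooS⇒oooZS⇒ooooS⇒ooooZrr⇒oooooZorr⇒oooooZoorr⇒oooooZooorr⇒oooooZoooorr⇒oooooZooooorr⇒ooooooooooorr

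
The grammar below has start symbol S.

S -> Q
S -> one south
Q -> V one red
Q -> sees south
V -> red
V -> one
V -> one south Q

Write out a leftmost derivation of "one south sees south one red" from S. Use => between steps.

S => Q   [S -> Q]
Q => V one red   [Q -> V one red]
V one red => one south Q one red   [V -> one south Q]
one south Q one red => one south sees south one red   [Q -> sees south]

S => Q => V one red => one south Q one red => one south sees south one red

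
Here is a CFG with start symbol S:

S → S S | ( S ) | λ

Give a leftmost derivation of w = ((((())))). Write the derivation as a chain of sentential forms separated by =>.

S => SS   [S → S S]
SS => (S)S   [S → ( S )]
(S)S => ((S))S   [S → ( S )]
((S))S => ((SS))S   [S → S S]
((SS))S => (((S)S))S   [S → ( S )]
(((S)S))S => ((((S))S))S   [S → ( S )]
((((S))S))S => (((((S)))S))S   [S → ( S )]
(((((S)))S))S => ((((()))S))S   [S → λ]
((((()))S))S => ((((()))))S   [S → λ]
((((()))))S => ((((()))))   [S → λ]

S => SS => (S)S => ((S))S => ((SS))S => (((S)S))S => ((((S))S))S => (((((S)))S))S => ((((()))S))S => ((((()))))S => ((((()))))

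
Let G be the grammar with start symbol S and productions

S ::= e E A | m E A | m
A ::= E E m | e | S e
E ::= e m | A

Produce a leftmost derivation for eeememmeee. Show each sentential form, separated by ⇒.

S ⇒ eEA   [S ::= e E A]
eEA ⇒ eAA   [E ::= A]
eAA ⇒ eSeA   [A ::= S e]
eSeA ⇒ eeEAeA   [S ::= e E A]
eeEAeA ⇒ eeAAeA   [E ::= A]
eeAAeA ⇒ eeEEmAeA   [A ::= E E m]
eeEEmAeA ⇒ eeemEmAeA   [E ::= e m]
eeemEmAeA ⇒ eeememmAeA   [E ::= e m]
eeememmAeA ⇒ eeememmeeA   [A ::= e]
eeememmeeA ⇒ eeememmeee   [A ::= e]

S ⇒ eEA ⇒ eAA ⇒ eSeA ⇒ eeEAeA ⇒ eeAAeA ⇒ eeEEmAeA ⇒ eeemEmAeA ⇒ eeememmAeA ⇒ eeememmeeA ⇒ eeememmeee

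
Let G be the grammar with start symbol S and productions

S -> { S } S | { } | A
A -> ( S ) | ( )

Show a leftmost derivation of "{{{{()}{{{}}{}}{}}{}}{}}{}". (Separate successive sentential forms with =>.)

S => {S}S => {{S}S}S => {{{S}S}S}S => {{{{S}S}S}S}S => {{{{A}S}S}S}S => {{{{()}S}S}S}S => {{{{()}{S}S}S}S}S => {{{{()}{{S}S}S}S}S}S => {{{{()}{{{}}S}S}S}S}S => {{{{()}{{{}}{}}S}S}S}S => {{{{()}{{{}}{}}{}}S}S}S => {{{{()}{{{}}{}}{}}{}}S}S => {{{{()}{{{}}{}}{}}{}}{}}S => {{{{()}{{{}}{}}{}}{}}{}}{}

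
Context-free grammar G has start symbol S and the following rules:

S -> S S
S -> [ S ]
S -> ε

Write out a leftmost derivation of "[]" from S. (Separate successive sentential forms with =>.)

S => SS => SSS => SSSS => SSSSS => [S]SSSS => []SSSS => []SSS => []SS => []S => []

S => SS   [S -> S S]
SS => SSS   [S -> S S]
SSS => SSSS   [S -> S S]
SSSS => SSSSS   [S -> S S]
SSSSS => [S]SSSS   [S -> [ S ]]
[S]SSSS => []SSSS   [S -> ε]
[]SSSS => []SSS   [S -> ε]
[]SSS => []SS   [S -> ε]
[]SS => []S   [S -> ε]
[]S => []   [S -> ε]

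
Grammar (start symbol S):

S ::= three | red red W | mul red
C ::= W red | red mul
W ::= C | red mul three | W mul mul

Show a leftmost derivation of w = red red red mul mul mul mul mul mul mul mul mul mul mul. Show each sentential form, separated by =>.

S => red red W => red red W mul mul => red red W mul mul mul mul => red red W mul mul mul mul mul mul => red red W mul mul mul mul mul mul mul mul => red red W mul mul mul mul mul mul mul mul mul mul => red red C mul mul mul mul mul mul mul mul mul mul => red red red mul mul mul mul mul mul mul mul mul mul mul

S => red red W   [S ::= red red W]
red red W => red red W mul mul   [W ::= W mul mul]
red red W mul mul => red red W mul mul mul mul   [W ::= W mul mul]
red red W mul mul mul mul => red red W mul mul mul mul mul mul   [W ::= W mul mul]
red red W mul mul mul mul mul mul => red red W mul mul mul mul mul mul mul mul   [W ::= W mul mul]
red red W mul mul mul mul mul mul mul mul => red red W mul mul mul mul mul mul mul mul mul mul   [W ::= W mul mul]
red red W mul mul mul mul mul mul mul mul mul mul => red red C mul mul mul mul mul mul mul mul mul mul   [W ::= C]
red red C mul mul mul mul mul mul mul mul mul mul => red red red mul mul mul mul mul mul mul mul mul mul mul   [C ::= red mul]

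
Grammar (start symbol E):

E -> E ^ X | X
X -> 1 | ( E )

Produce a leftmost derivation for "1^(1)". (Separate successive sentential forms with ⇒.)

E ⇒ E^X ⇒ X^X ⇒ 1^X ⇒ 1^(E) ⇒ 1^(X) ⇒ 1^(1)

E ⇒ E^X   [E -> E ^ X]
E^X ⇒ X^X   [E -> X]
X^X ⇒ 1^X   [X -> 1]
1^X ⇒ 1^(E)   [X -> ( E )]
1^(E) ⇒ 1^(X)   [E -> X]
1^(X) ⇒ 1^(1)   [X -> 1]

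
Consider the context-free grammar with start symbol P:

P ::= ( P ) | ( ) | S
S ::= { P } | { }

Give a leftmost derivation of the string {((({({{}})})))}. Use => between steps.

P => S   [P ::= S]
S => {P}   [S ::= { P }]
{P} => {(P)}   [P ::= ( P )]
{(P)} => {((P))}   [P ::= ( P )]
{((P))} => {(((P)))}   [P ::= ( P )]
{(((P)))} => {(((S)))}   [P ::= S]
{(((S)))} => {((({P})))}   [S ::= { P }]
{((({P})))} => {((({(P)})))}   [P ::= ( P )]
{((({(P)})))} => {((({(S)})))}   [P ::= S]
{((({(S)})))} => {((({({P})})))}   [S ::= { P }]
{((({({P})})))} => {((({({S})})))}   [P ::= S]
{((({({S})})))} => {((({({{}})})))}   [S ::= { }]

P => S => {P} => {(P)} => {((P))} => {(((P)))} => {(((S)))} => {((({P})))} => {((({(P)})))} => {((({(S)})))} => {((({({P})})))} => {((({({S})})))} => {((({({{}})})))}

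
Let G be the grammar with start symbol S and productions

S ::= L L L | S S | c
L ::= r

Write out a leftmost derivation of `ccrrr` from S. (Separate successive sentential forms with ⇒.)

S ⇒ SS   [S ::= S S]
SS ⇒ cS   [S ::= c]
cS ⇒ cSS   [S ::= S S]
cSS ⇒ ccS   [S ::= c]
ccS ⇒ ccLLL   [S ::= L L L]
ccLLL ⇒ ccrLL   [L ::= r]
ccrLL ⇒ ccrrL   [L ::= r]
ccrrL ⇒ ccrrr   [L ::= r]

S ⇒ SS ⇒ cS ⇒ cSS ⇒ ccS ⇒ ccLLL ⇒ ccrLL ⇒ ccrrL ⇒ ccrrr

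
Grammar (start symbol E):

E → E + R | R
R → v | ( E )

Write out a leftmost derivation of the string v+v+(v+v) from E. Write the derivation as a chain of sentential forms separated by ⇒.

E ⇒ E+R   [E → E + R]
E+R ⇒ E+R+R   [E → E + R]
E+R+R ⇒ R+R+R   [E → R]
R+R+R ⇒ v+R+R   [R → v]
v+R+R ⇒ v+v+R   [R → v]
v+v+R ⇒ v+v+(E)   [R → ( E )]
v+v+(E) ⇒ v+v+(E+R)   [E → E + R]
v+v+(E+R) ⇒ v+v+(R+R)   [E → R]
v+v+(R+R) ⇒ v+v+(v+R)   [R → v]
v+v+(v+R) ⇒ v+v+(v+v)   [R → v]

E ⇒ E+R ⇒ E+R+R ⇒ R+R+R ⇒ v+R+R ⇒ v+v+R ⇒ v+v+(E) ⇒ v+v+(E+R) ⇒ v+v+(R+R) ⇒ v+v+(v+R) ⇒ v+v+(v+v)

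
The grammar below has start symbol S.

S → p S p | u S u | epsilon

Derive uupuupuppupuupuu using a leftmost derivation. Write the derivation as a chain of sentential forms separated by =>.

S => uSu   [S → u S u]
uSu => uuSuu   [S → u S u]
uuSuu => uupSpuu   [S → p S p]
uupSpuu => uupuSupuu   [S → u S u]
uupuSupuu => uupuuSuupuu   [S → u S u]
uupuuSuupuu => uupuupSpuupuu   [S → p S p]
uupuupSpuupuu => uupuupuSupuupuu   [S → u S u]
uupuupuSupuupuu => uupuupupSpupuupuu   [S → p S p]
uupuupupSpupuupuu => uupuupuppupuupuu   [S → epsilon]

S => uSu => uuSuu => uupSpuu => uupuSupuu => uupuuSuupuu => uupuupSpuupuu => uupuupuSupuupuu => uupuupupSpupuupuu => uupuupuppupuupuu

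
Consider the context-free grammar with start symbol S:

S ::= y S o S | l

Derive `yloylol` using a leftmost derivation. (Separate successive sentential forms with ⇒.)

S⇒ySoS⇒yloS⇒yloySoS⇒yloyloS⇒yloylol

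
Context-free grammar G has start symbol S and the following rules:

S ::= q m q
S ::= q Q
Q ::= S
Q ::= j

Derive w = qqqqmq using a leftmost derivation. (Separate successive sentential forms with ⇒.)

S ⇒ qQ ⇒ qS ⇒ qqQ ⇒ qqS ⇒ qqqQ ⇒ qqqS ⇒ qqqqmq

S ⇒ qQ   [S ::= q Q]
qQ ⇒ qS   [Q ::= S]
qS ⇒ qqQ   [S ::= q Q]
qqQ ⇒ qqS   [Q ::= S]
qqS ⇒ qqqQ   [S ::= q Q]
qqqQ ⇒ qqqS   [Q ::= S]
qqqS ⇒ qqqqmq   [S ::= q m q]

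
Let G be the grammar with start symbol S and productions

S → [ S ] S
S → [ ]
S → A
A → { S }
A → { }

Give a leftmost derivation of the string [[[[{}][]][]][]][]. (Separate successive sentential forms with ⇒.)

S⇒[S]S⇒[[S]S]S⇒[[[S]S]S]S⇒[[[[S]S]S]S]S⇒[[[[A]S]S]S]S⇒[[[[{}]S]S]S]S⇒[[[[{}][]]S]S]S⇒[[[[{}][]][]]S]S⇒[[[[{}][]][]][]]S⇒[[[[{}][]][]][]][]

S ⇒ [S]S   [S → [ S ] S]
[S]S ⇒ [[S]S]S   [S → [ S ] S]
[[S]S]S ⇒ [[[S]S]S]S   [S → [ S ] S]
[[[S]S]S]S ⇒ [[[[S]S]S]S]S   [S → [ S ] S]
[[[[S]S]S]S]S ⇒ [[[[A]S]S]S]S   [S → A]
[[[[A]S]S]S]S ⇒ [[[[{}]S]S]S]S   [A → { }]
[[[[{}]S]S]S]S ⇒ [[[[{}][]]S]S]S   [S → [ ]]
[[[[{}][]]S]S]S ⇒ [[[[{}][]][]]S]S   [S → [ ]]
[[[[{}][]][]]S]S ⇒ [[[[{}][]][]][]]S   [S → [ ]]
[[[[{}][]][]][]]S ⇒ [[[[{}][]][]][]][]   [S → [ ]]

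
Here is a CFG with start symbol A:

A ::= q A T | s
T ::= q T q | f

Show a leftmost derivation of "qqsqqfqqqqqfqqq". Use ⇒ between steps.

A ⇒ qAT   [A ::= q A T]
qAT ⇒ qqATT   [A ::= q A T]
qqATT ⇒ qqsTT   [A ::= s]
qqsTT ⇒ qqsqTqT   [T ::= q T q]
qqsqTqT ⇒ qqsqqTqqT   [T ::= q T q]
qqsqqTqqT ⇒ qqsqqfqqT   [T ::= f]
qqsqqfqqT ⇒ qqsqqfqqqTq   [T ::= q T q]
qqsqqfqqqTq ⇒ qqsqqfqqqqTqq   [T ::= q T q]
qqsqqfqqqqTqq ⇒ qqsqqfqqqqqTqqq   [T ::= q T q]
qqsqqfqqqqqTqqq ⇒ qqsqqfqqqqqfqqq   [T ::= f]

A ⇒ qAT ⇒ qqATT ⇒ qqsTT ⇒ qqsqTqT ⇒ qqsqqTqqT ⇒ qqsqqfqqT ⇒ qqsqqfqqqTq ⇒ qqsqqfqqqqTqq ⇒ qqsqqfqqqqqTqqq ⇒ qqsqqfqqqqqfqqq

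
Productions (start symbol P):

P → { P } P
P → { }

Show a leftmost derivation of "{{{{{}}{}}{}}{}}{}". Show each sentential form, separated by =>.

P=>{P}P=>{{P}P}P=>{{{P}P}P}P=>{{{{P}P}P}P}P=>{{{{{}}P}P}P}P=>{{{{{}}{}}P}P}P=>{{{{{}}{}}{}}P}P=>{{{{{}}{}}{}}{}}P=>{{{{{}}{}}{}}{}}{}

P => {P}P   [P → { P } P]
{P}P => {{P}P}P   [P → { P } P]
{{P}P}P => {{{P}P}P}P   [P → { P } P]
{{{P}P}P}P => {{{{P}P}P}P}P   [P → { P } P]
{{{{P}P}P}P}P => {{{{{}}P}P}P}P   [P → { }]
{{{{{}}P}P}P}P => {{{{{}}{}}P}P}P   [P → { }]
{{{{{}}{}}P}P}P => {{{{{}}{}}{}}P}P   [P → { }]
{{{{{}}{}}{}}P}P => {{{{{}}{}}{}}{}}P   [P → { }]
{{{{{}}{}}{}}{}}P => {{{{{}}{}}{}}{}}{}   [P → { }]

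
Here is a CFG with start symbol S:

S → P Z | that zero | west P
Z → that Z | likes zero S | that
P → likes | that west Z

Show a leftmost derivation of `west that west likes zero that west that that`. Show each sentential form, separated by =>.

S => west P   [S → west P]
west P => west that west Z   [P → that west Z]
west that west Z => west that west likes zero S   [Z → likes zero S]
west that west likes zero S => west that west likes zero P Z   [S → P Z]
west that west likes zero P Z => west that west likes zero that west Z Z   [P → that west Z]
west that west likes zero that west Z Z => west that west likes zero that west that Z   [Z → that]
west that west likes zero that west that Z => west that west likes zero that west that that   [Z → that]

S => west P => west that west Z => west that west likes zero S => west that west likes zero P Z => west that west likes zero that west Z Z => west that west likes zero that west that Z => west that west likes zero that west that that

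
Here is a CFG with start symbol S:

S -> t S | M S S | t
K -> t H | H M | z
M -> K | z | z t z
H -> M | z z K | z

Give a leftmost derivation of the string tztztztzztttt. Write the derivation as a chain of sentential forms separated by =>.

S => tS   [S -> t S]
tS => tMSS   [S -> M S S]
tMSS => tztzSS   [M -> z t z]
tztzSS => tztztS   [S -> t]
tztztS => tztztMSS   [S -> M S S]
tztztMSS => tztztztzSS   [M -> z t z]
tztztztzSS => tztztztzMSSS   [S -> M S S]
tztztztzMSSS => tztztztzzSSS   [M -> z]
tztztztzzSSS => tztztztzztSSS   [S -> t S]
tztztztzztSSS => tztztztzzttSS   [S -> t]
tztztztzzttSS => tztztztzztttS   [S -> t]
tztztztzztttS => tztztztzztttt   [S -> t]

S => tS => tMSS => tztzSS => tztztS => tztztMSS => tztztztzSS => tztztztzMSSS => tztztztzzSSS => tztztztzztSSS => tztztztzzttSS => tztztztzztttS => tztztztzztttt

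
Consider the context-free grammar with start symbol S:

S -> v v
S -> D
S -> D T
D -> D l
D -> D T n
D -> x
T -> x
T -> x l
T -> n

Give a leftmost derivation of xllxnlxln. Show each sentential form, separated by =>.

S => D   [S -> D]
D => DTn   [D -> D T n]
DTn => DlTn   [D -> D l]
DlTn => DTnlTn   [D -> D T n]
DTnlTn => DlTnlTn   [D -> D l]
DlTnlTn => DllTnlTn   [D -> D l]
DllTnlTn => xllTnlTn   [D -> x]
xllTnlTn => xllxnlTn   [T -> x]
xllxnlTn => xllxnlxln   [T -> x l]

S=>D=>DTn=>DlTn=>DTnlTn=>DlTnlTn=>DllTnlTn=>xllTnlTn=>xllxnlTn=>xllxnlxln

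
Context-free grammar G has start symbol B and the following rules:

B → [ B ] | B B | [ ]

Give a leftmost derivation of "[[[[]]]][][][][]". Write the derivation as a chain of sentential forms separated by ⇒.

B ⇒ BB ⇒ BBB ⇒ BBBB ⇒ BBBBB ⇒ [B]BBBB ⇒ [[B]]BBBB ⇒ [[[B]]]BBBB ⇒ [[[[]]]]BBBB ⇒ [[[[]]]][]BBB ⇒ [[[[]]]][][]BB ⇒ [[[[]]]][][][]B ⇒ [[[[]]]][][][][]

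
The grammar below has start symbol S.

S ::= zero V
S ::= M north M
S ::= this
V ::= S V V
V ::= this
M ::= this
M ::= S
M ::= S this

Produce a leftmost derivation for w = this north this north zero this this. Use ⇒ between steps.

S ⇒ M north M ⇒ this north M ⇒ this north S ⇒ this north M north M ⇒ this north S north M ⇒ this north this north M ⇒ this north this north S this ⇒ this north this north zero V this ⇒ this north this north zero this this

S ⇒ M north M   [S ::= M north M]
M north M ⇒ this north M   [M ::= this]
this north M ⇒ this north S   [M ::= S]
this north S ⇒ this north M north M   [S ::= M north M]
this north M north M ⇒ this north S north M   [M ::= S]
this north S north M ⇒ this north this north M   [S ::= this]
this north this north M ⇒ this north this north S this   [M ::= S this]
this north this north S this ⇒ this north this north zero V this   [S ::= zero V]
this north this north zero V this ⇒ this north this north zero this this   [V ::= this]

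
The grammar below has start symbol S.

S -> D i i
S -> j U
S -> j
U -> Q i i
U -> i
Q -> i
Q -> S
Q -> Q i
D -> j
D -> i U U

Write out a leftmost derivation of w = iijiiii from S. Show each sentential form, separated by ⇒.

S ⇒ Dii   [S -> D i i]
Dii ⇒ iUUii   [D -> i U U]
iUUii ⇒ iiUii   [U -> i]
iiUii ⇒ iiQiiii   [U -> Q i i]
iiQiiii ⇒ iiSiiii   [Q -> S]
iiSiiii ⇒ iijiiii   [S -> j]

S⇒Dii⇒iUUii⇒iiUii⇒iiQiiii⇒iiSiiii⇒iijiiii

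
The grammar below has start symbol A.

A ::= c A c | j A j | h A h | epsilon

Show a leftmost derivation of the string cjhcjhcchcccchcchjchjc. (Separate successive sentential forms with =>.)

A => cAc   [A ::= c A c]
cAc => cjAjc   [A ::= j A j]
cjAjc => cjhAhjc   [A ::= h A h]
cjhAhjc => cjhcAchjc   [A ::= c A c]
cjhcAchjc => cjhcjAjchjc   [A ::= j A j]
cjhcjAjchjc => cjhcjhAhjchjc   [A ::= h A h]
cjhcjhAhjchjc => cjhcjhcAchjchjc   [A ::= c A c]
cjhcjhcAchjchjc => cjhcjhccAcchjchjc   [A ::= c A c]
cjhcjhccAcchjchjc => cjhcjhcchAhcchjchjc   [A ::= h A h]
cjhcjhcchAhcchjchjc => cjhcjhcchcAchcchjchjc   [A ::= c A c]
cjhcjhcchcAchcchjchjc => cjhcjhcchccAcchcchjchjc   [A ::= c A c]
cjhcjhcchccAcchcchjchjc => cjhcjhcchcccchcchjchjc   [A ::= epsilon]

A=>cAc=>cjAjc=>cjhAhjc=>cjhcAchjc=>cjhcjAjchjc=>cjhcjhAhjchjc=>cjhcjhcAchjchjc=>cjhcjhccAcchjchjc=>cjhcjhcchAhcchjchjc=>cjhcjhcchcAchcchjchjc=>cjhcjhcchccAcchcchjchjc=>cjhcjhcchcccchcchjchjc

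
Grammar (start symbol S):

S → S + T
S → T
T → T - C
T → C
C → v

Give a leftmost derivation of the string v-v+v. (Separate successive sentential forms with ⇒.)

S ⇒ S+T   [S → S + T]
S+T ⇒ T+T   [S → T]
T+T ⇒ T-C+T   [T → T - C]
T-C+T ⇒ C-C+T   [T → C]
C-C+T ⇒ v-C+T   [C → v]
v-C+T ⇒ v-v+T   [C → v]
v-v+T ⇒ v-v+C   [T → C]
v-v+C ⇒ v-v+v   [C → v]

S⇒S+T⇒T+T⇒T-C+T⇒C-C+T⇒v-C+T⇒v-v+T⇒v-v+C⇒v-v+v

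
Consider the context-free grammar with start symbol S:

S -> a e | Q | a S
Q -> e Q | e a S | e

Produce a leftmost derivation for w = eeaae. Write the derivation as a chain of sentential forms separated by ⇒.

S ⇒ Q ⇒ eQ ⇒ eeaS ⇒ eeaae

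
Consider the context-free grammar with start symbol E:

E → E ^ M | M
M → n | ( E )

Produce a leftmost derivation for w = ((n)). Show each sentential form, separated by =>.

E => M => (E) => (M) => ((E)) => ((M)) => ((n))

E => M   [E → M]
M => (E)   [M → ( E )]
(E) => (M)   [E → M]
(M) => ((E))   [M → ( E )]
((E)) => ((M))   [E → M]
((M)) => ((n))   [M → n]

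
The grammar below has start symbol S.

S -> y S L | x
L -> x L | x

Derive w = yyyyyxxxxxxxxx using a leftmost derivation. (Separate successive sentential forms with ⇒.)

S⇒ySL⇒yySLL⇒yyySLLL⇒yyyySLLLL⇒yyyyySLLLLL⇒yyyyyxLLLLL⇒yyyyyxxLLLL⇒yyyyyxxxLLLL⇒yyyyyxxxxLLLL⇒yyyyyxxxxxLLL⇒yyyyyxxxxxxLL⇒yyyyyxxxxxxxLL⇒yyyyyxxxxxxxxL⇒yyyyyxxxxxxxxx

S ⇒ ySL   [S -> y S L]
ySL ⇒ yySLL   [S -> y S L]
yySLL ⇒ yyySLLL   [S -> y S L]
yyySLLL ⇒ yyyySLLLL   [S -> y S L]
yyyySLLLL ⇒ yyyyySLLLLL   [S -> y S L]
yyyyySLLLLL ⇒ yyyyyxLLLLL   [S -> x]
yyyyyxLLLLL ⇒ yyyyyxxLLLL   [L -> x]
yyyyyxxLLLL ⇒ yyyyyxxxLLLL   [L -> x L]
yyyyyxxxLLLL ⇒ yyyyyxxxxLLLL   [L -> x L]
yyyyyxxxxLLLL ⇒ yyyyyxxxxxLLL   [L -> x]
yyyyyxxxxxLLL ⇒ yyyyyxxxxxxLL   [L -> x]
yyyyyxxxxxxLL ⇒ yyyyyxxxxxxxLL   [L -> x L]
yyyyyxxxxxxxLL ⇒ yyyyyxxxxxxxxL   [L -> x]
yyyyyxxxxxxxxL ⇒ yyyyyxxxxxxxxx   [L -> x]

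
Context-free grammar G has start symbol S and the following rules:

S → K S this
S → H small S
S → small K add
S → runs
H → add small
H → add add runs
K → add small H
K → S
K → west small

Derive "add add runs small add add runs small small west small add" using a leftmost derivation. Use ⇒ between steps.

S ⇒ H small S ⇒ add add runs small S ⇒ add add runs small H small S ⇒ add add runs small add add runs small S ⇒ add add runs small add add runs small small K add ⇒ add add runs small add add runs small small west small add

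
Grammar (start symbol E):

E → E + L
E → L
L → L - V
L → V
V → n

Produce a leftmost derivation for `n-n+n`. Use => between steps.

E => E+L   [E → E + L]
E+L => L+L   [E → L]
L+L => L-V+L   [L → L - V]
L-V+L => V-V+L   [L → V]
V-V+L => n-V+L   [V → n]
n-V+L => n-n+L   [V → n]
n-n+L => n-n+V   [L → V]
n-n+V => n-n+n   [V → n]

E=>E+L=>L+L=>L-V+L=>V-V+L=>n-V+L=>n-n+L=>n-n+V=>n-n+n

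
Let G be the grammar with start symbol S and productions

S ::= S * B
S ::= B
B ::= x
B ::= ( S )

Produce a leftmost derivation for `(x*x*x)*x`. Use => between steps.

S => S*B => B*B => (S)*B => (S*B)*B => (S*B*B)*B => (B*B*B)*B => (x*B*B)*B => (x*x*B)*B => (x*x*x)*B => (x*x*x)*x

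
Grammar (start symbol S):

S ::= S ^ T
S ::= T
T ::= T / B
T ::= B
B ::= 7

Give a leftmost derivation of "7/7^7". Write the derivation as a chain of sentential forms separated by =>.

S=>S^T=>T^T=>T/B^T=>B/B^T=>7/B^T=>7/7^T=>7/7^B=>7/7^7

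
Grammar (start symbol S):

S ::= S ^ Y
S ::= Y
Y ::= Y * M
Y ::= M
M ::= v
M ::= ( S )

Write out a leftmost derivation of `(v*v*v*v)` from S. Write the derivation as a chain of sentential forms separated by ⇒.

S ⇒ Y ⇒ M ⇒ (S) ⇒ (Y) ⇒ (Y*M) ⇒ (Y*M*M) ⇒ (Y*M*M*M) ⇒ (M*M*M*M) ⇒ (v*M*M*M) ⇒ (v*v*M*M) ⇒ (v*v*v*M) ⇒ (v*v*v*v)

S ⇒ Y   [S ::= Y]
Y ⇒ M   [Y ::= M]
M ⇒ (S)   [M ::= ( S )]
(S) ⇒ (Y)   [S ::= Y]
(Y) ⇒ (Y*M)   [Y ::= Y * M]
(Y*M) ⇒ (Y*M*M)   [Y ::= Y * M]
(Y*M*M) ⇒ (Y*M*M*M)   [Y ::= Y * M]
(Y*M*M*M) ⇒ (M*M*M*M)   [Y ::= M]
(M*M*M*M) ⇒ (v*M*M*M)   [M ::= v]
(v*M*M*M) ⇒ (v*v*M*M)   [M ::= v]
(v*v*M*M) ⇒ (v*v*v*M)   [M ::= v]
(v*v*v*M) ⇒ (v*v*v*v)   [M ::= v]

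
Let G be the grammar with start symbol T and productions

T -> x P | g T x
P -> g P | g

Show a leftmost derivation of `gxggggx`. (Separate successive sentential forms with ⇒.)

T ⇒ gTx ⇒ gxPx ⇒ gxgPx ⇒ gxggPx ⇒ gxgggPx ⇒ gxggggx

T ⇒ gTx   [T -> g T x]
gTx ⇒ gxPx   [T -> x P]
gxPx ⇒ gxgPx   [P -> g P]
gxgPx ⇒ gxggPx   [P -> g P]
gxggPx ⇒ gxgggPx   [P -> g P]
gxgggPx ⇒ gxggggx   [P -> g]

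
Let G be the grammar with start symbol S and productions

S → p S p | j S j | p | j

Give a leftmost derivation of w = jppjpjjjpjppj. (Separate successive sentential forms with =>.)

S => jSj => jpSpj => jppSppj => jppjSjppj => jppjpSpjppj => jppjpjSjpjppj => jppjpjjjpjppj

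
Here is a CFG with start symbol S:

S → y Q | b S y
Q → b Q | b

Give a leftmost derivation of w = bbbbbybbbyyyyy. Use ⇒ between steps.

S ⇒ bSy   [S → b S y]
bSy ⇒ bbSyy   [S → b S y]
bbSyy ⇒ bbbSyyy   [S → b S y]
bbbSyyy ⇒ bbbbSyyyy   [S → b S y]
bbbbSyyyy ⇒ bbbbbSyyyyy   [S → b S y]
bbbbbSyyyyy ⇒ bbbbbyQyyyyy   [S → y Q]
bbbbbyQyyyyy ⇒ bbbbbybQyyyyy   [Q → b Q]
bbbbbybQyyyyy ⇒ bbbbbybbQyyyyy   [Q → b Q]
bbbbbybbQyyyyy ⇒ bbbbbybbbyyyyy   [Q → b]

S⇒bSy⇒bbSyy⇒bbbSyyy⇒bbbbSyyyy⇒bbbbbSyyyyy⇒bbbbbyQyyyyy⇒bbbbbybQyyyyy⇒bbbbbybbQyyyyy⇒bbbbbybbbyyyyy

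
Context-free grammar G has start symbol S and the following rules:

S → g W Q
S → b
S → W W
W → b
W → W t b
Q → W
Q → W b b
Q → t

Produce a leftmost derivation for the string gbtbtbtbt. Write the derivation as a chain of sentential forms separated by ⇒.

S ⇒ gWQ   [S → g W Q]
gWQ ⇒ gWtbQ   [W → W t b]
gWtbQ ⇒ gWtbtbQ   [W → W t b]
gWtbtbQ ⇒ gWtbtbtbQ   [W → W t b]
gWtbtbtbQ ⇒ gbtbtbtbQ   [W → b]
gbtbtbtbQ ⇒ gbtbtbtbt   [Q → t]

S⇒gWQ⇒gWtbQ⇒gWtbtbQ⇒gWtbtbtbQ⇒gbtbtbtbQ⇒gbtbtbtbt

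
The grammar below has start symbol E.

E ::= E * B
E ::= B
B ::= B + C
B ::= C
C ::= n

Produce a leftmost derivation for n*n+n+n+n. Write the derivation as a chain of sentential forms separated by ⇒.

E ⇒ E*B   [E ::= E * B]
E*B ⇒ B*B   [E ::= B]
B*B ⇒ C*B   [B ::= C]
C*B ⇒ n*B   [C ::= n]
n*B ⇒ n*B+C   [B ::= B + C]
n*B+C ⇒ n*B+C+C   [B ::= B + C]
n*B+C+C ⇒ n*B+C+C+C   [B ::= B + C]
n*B+C+C+C ⇒ n*C+C+C+C   [B ::= C]
n*C+C+C+C ⇒ n*n+C+C+C   [C ::= n]
n*n+C+C+C ⇒ n*n+n+C+C   [C ::= n]
n*n+n+C+C ⇒ n*n+n+n+C   [C ::= n]
n*n+n+n+C ⇒ n*n+n+n+n   [C ::= n]

E ⇒ E*B ⇒ B*B ⇒ C*B ⇒ n*B ⇒ n*B+C ⇒ n*B+C+C ⇒ n*B+C+C+C ⇒ n*C+C+C+C ⇒ n*n+C+C+C ⇒ n*n+n+C+C ⇒ n*n+n+n+C ⇒ n*n+n+n+n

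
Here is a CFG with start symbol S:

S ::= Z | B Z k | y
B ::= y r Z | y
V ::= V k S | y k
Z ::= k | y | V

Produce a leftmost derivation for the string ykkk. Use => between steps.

S => Z   [S ::= Z]
Z => V   [Z ::= V]
V => VkS   [V ::= V k S]
VkS => ykkS   [V ::= y k]
ykkS => ykkZ   [S ::= Z]
ykkZ => ykkk   [Z ::= k]

S => Z => V => VkS => ykkS => ykkZ => ykkk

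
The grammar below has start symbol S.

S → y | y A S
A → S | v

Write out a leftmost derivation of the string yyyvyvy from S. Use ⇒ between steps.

S ⇒ yAS ⇒ ySS ⇒ yyS ⇒ yyyAS ⇒ yyyvS ⇒ yyyvyAS ⇒ yyyvyvS ⇒ yyyvyvy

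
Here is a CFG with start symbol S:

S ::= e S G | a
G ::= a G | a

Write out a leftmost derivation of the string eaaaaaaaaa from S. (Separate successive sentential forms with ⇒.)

S ⇒ eSG   [S ::= e S G]
eSG ⇒ eaG   [S ::= a]
eaG ⇒ eaaG   [G ::= a G]
eaaG ⇒ eaaaG   [G ::= a G]
eaaaG ⇒ eaaaaG   [G ::= a G]
eaaaaG ⇒ eaaaaaG   [G ::= a G]
eaaaaaG ⇒ eaaaaaaG   [G ::= a G]
eaaaaaaG ⇒ eaaaaaaaG   [G ::= a G]
eaaaaaaaG ⇒ eaaaaaaaaG   [G ::= a G]
eaaaaaaaaG ⇒ eaaaaaaaaa   [G ::= a]

S⇒eSG⇒eaG⇒eaaG⇒eaaaG⇒eaaaaG⇒eaaaaaG⇒eaaaaaaG⇒eaaaaaaaG⇒eaaaaaaaaG⇒eaaaaaaaaa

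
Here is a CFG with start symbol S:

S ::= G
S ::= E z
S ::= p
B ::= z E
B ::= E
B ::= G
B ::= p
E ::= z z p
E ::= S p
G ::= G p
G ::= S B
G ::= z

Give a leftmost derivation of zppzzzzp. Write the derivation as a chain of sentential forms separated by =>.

S => G   [S ::= G]
G => SB   [G ::= S B]
SB => EzB   [S ::= E z]
EzB => SpzB   [E ::= S p]
SpzB => GpzB   [S ::= G]
GpzB => SBpzB   [G ::= S B]
SBpzB => GBpzB   [S ::= G]
GBpzB => zBpzB   [G ::= z]
zBpzB => zppzB   [B ::= p]
zppzB => zppzzE   [B ::= z E]
zppzzE => zppzzzzp   [E ::= z z p]

S => G => SB => EzB => SpzB => GpzB => SBpzB => GBpzB => zBpzB => zppzB => zppzzE => zppzzzzp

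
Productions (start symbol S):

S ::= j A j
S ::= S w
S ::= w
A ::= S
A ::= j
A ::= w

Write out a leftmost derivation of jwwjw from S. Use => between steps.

S => Sw   [S ::= S w]
Sw => jAjw   [S ::= j A j]
jAjw => jSjw   [A ::= S]
jSjw => jSwjw   [S ::= S w]
jSwjw => jwwjw   [S ::= w]

S=>Sw=>jAjw=>jSjw=>jSwjw=>jwwjw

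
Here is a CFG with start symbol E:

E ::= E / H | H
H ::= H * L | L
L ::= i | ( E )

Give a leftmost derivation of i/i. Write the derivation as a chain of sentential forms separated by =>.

E=>E/H=>H/H=>L/H=>i/H=>i/L=>i/i

E => E/H   [E ::= E / H]
E/H => H/H   [E ::= H]
H/H => L/H   [H ::= L]
L/H => i/H   [L ::= i]
i/H => i/L   [H ::= L]
i/L => i/i   [L ::= i]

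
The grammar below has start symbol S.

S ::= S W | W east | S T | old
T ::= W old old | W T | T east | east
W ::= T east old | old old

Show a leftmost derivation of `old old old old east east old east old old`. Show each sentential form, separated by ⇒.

S ⇒ S W ⇒ W east W ⇒ T east old east W ⇒ T east east old east W ⇒ W old old east east old east W ⇒ old old old old east east old east W ⇒ old old old old east east old east old old

S ⇒ S W   [S ::= S W]
S W ⇒ W east W   [S ::= W east]
W east W ⇒ T east old east W   [W ::= T east old]
T east old east W ⇒ T east east old east W   [T ::= T east]
T east east old east W ⇒ W old old east east old east W   [T ::= W old old]
W old old east east old east W ⇒ old old old old east east old east W   [W ::= old old]
old old old old east east old east W ⇒ old old old old east east old east old old   [W ::= old old]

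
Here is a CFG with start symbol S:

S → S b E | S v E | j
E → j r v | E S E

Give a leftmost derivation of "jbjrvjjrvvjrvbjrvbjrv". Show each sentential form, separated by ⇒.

S ⇒ SbE ⇒ SbEbE ⇒ SvEbEbE ⇒ SbEvEbEbE ⇒ jbEvEbEbE ⇒ jbESEvEbEbE ⇒ jbjrvSEvEbEbE ⇒ jbjrvjEvEbEbE ⇒ jbjrvjjrvvEbEbE ⇒ jbjrvjjrvvjrvbEbE ⇒ jbjrvjjrvvjrvbjrvbE ⇒ jbjrvjjrvvjrvbjrvbjrv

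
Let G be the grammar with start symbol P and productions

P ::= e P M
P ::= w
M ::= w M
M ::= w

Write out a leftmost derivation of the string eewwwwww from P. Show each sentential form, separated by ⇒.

P ⇒ ePM   [P ::= e P M]
ePM ⇒ eePMM   [P ::= e P M]
eePMM ⇒ eewMM   [P ::= w]
eewMM ⇒ eewwMM   [M ::= w M]
eewwMM ⇒ eewwwM   [M ::= w]
eewwwM ⇒ eewwwwM   [M ::= w M]
eewwwwM ⇒ eewwwwwM   [M ::= w M]
eewwwwwM ⇒ eewwwwww   [M ::= w]

P⇒ePM⇒eePMM⇒eewMM⇒eewwMM⇒eewwwM⇒eewwwwM⇒eewwwwwM⇒eewwwwww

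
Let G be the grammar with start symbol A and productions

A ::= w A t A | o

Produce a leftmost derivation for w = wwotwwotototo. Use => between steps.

A => wAtA   [A ::= w A t A]
wAtA => wwAtAtA   [A ::= w A t A]
wwAtAtA => wwotAtA   [A ::= o]
wwotAtA => wwotwAtAtA   [A ::= w A t A]
wwotwAtAtA => wwotwwAtAtAtA   [A ::= w A t A]
wwotwwAtAtAtA => wwotwwotAtAtA   [A ::= o]
wwotwwotAtAtA => wwotwwototAtA   [A ::= o]
wwotwwototAtA => wwotwwotototA   [A ::= o]
wwotwwotototA => wwotwwotototo   [A ::= o]

A => wAtA => wwAtAtA => wwotAtA => wwotwAtAtA => wwotwwAtAtAtA => wwotwwotAtAtA => wwotwwototAtA => wwotwwotototA => wwotwwotototo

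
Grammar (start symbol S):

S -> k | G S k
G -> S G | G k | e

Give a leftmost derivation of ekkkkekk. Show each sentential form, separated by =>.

S => GSk   [S -> G S k]
GSk => SGSk   [G -> S G]
SGSk => GSkGSk   [S -> G S k]
GSkGSk => GkSkGSk   [G -> G k]
GkSkGSk => GkkSkGSk   [G -> G k]
GkkSkGSk => ekkSkGSk   [G -> e]
ekkSkGSk => ekkkkGSk   [S -> k]
ekkkkGSk => ekkkkeSk   [G -> e]
ekkkkeSk => ekkkkekk   [S -> k]

S => GSk => SGSk => GSkGSk => GkSkGSk => GkkSkGSk => ekkSkGSk => ekkkkGSk => ekkkkeSk => ekkkkekk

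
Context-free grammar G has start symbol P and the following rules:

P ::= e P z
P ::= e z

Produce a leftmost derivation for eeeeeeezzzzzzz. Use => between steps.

P=>ePz=>eePzz=>eeePzzz=>eeeePzzzz=>eeeeePzzzzz=>eeeeeePzzzzzz=>eeeeeeezzzzzzz

P => ePz   [P ::= e P z]
ePz => eePzz   [P ::= e P z]
eePzz => eeePzzz   [P ::= e P z]
eeePzzz => eeeePzzzz   [P ::= e P z]
eeeePzzzz => eeeeePzzzzz   [P ::= e P z]
eeeeePzzzzz => eeeeeePzzzzzz   [P ::= e P z]
eeeeeePzzzzzz => eeeeeeezzzzzzz   [P ::= e z]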